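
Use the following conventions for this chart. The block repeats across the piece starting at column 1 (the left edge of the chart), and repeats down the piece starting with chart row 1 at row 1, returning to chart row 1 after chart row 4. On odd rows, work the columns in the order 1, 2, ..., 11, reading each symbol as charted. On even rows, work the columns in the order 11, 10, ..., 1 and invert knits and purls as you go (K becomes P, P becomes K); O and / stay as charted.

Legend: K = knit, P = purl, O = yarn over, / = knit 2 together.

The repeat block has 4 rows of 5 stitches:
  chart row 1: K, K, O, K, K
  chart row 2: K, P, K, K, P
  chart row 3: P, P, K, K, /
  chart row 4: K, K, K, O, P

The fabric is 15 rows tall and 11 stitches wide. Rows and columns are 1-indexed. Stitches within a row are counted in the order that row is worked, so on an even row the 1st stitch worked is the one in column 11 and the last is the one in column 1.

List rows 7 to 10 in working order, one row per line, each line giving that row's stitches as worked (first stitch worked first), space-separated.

Row 7: chart row 3, RS - tile across columns 1-11 and work as-is.
Row 8: chart row 4, WS - tiled (columns 1-11): K K K O P K K K O P K; work from column 11 back to 1 with K<->P swapped.
Row 9: chart row 1, RS - tile across columns 1-11 and work as-is.
Row 10: chart row 2, WS - tiled (columns 1-11): K P K K P K P K K P K; work from column 11 back to 1 with K<->P swapped.

Result:
P P K K / P P K K / P
P K O P P P K O P P P
K K O K K K K O K K K
P K P P K P K P P K P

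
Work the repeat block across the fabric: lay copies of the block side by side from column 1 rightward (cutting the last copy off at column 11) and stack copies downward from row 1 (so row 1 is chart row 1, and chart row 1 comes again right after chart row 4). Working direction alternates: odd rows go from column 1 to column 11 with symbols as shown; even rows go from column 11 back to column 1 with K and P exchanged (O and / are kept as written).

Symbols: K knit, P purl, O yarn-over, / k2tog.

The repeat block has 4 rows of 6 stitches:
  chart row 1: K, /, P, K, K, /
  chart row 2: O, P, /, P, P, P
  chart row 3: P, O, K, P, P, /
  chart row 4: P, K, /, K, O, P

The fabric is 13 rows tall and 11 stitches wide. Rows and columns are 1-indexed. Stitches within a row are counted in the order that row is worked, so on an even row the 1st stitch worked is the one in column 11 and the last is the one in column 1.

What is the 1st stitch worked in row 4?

Result:
O

Derivation:
Row 4: (4-1) mod 4 = 3, so use chart row 4. Even row -> WS.
Chart row 4 tiled across columns 1-11: P K / K O P P K / K O
Wrong side: read the tiled row from column 11 down to 1 and exchange K with P (leave O, /).
Row 4 as worked: O P / P K K O P / P K
The 1st stitch worked is O.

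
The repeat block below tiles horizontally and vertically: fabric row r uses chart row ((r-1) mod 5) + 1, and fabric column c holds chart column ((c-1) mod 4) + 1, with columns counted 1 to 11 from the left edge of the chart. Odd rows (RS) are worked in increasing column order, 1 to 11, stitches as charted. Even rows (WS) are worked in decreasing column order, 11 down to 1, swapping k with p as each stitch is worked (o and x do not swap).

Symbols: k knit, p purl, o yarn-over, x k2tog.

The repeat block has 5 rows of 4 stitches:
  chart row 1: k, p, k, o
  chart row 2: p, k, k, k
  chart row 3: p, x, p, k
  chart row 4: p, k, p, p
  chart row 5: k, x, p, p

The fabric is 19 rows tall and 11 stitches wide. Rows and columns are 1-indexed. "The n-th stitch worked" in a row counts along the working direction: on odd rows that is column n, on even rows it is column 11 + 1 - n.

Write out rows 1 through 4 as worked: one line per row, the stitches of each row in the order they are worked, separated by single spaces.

Row 1: chart row 1, RS - tile across columns 1-11 and work as-is.
Row 2: chart row 2, WS - tiled (columns 1-11): p k k k p k k k p k k; work from column 11 back to 1 with k<->p swapped.
Row 3: chart row 3, RS - tile across columns 1-11 and work as-is.
Row 4: chart row 4, WS - tiled (columns 1-11): p k p p p k p p p k p; work from column 11 back to 1 with k<->p swapped.

Result:
k p k o k p k o k p k
p p k p p p k p p p k
p x p k p x p k p x p
k p k k k p k k k p k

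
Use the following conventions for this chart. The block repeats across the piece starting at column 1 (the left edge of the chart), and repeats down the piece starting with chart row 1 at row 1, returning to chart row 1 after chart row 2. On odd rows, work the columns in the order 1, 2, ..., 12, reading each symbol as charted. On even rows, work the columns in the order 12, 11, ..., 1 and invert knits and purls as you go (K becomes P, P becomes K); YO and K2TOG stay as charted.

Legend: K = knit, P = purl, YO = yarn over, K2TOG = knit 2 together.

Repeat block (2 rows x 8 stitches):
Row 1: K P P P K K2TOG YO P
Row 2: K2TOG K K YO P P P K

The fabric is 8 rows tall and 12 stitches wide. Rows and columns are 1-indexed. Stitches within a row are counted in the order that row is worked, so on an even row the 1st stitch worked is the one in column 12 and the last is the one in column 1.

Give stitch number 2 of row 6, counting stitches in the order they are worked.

Row 6: (6-1) mod 2 = 1, so use chart row 2. Even row -> WS.
Chart row 2 tiled across columns 1-12: K2TOG K K YO P P P K K2TOG K K YO
Wrong side: read the tiled row from column 12 down to 1 and exchange K with P (leave YO, K2TOG).
Row 6 as worked: YO P P K2TOG P K K K YO P P K2TOG
Counting 2 along the worked row gives P.

Stitch:
P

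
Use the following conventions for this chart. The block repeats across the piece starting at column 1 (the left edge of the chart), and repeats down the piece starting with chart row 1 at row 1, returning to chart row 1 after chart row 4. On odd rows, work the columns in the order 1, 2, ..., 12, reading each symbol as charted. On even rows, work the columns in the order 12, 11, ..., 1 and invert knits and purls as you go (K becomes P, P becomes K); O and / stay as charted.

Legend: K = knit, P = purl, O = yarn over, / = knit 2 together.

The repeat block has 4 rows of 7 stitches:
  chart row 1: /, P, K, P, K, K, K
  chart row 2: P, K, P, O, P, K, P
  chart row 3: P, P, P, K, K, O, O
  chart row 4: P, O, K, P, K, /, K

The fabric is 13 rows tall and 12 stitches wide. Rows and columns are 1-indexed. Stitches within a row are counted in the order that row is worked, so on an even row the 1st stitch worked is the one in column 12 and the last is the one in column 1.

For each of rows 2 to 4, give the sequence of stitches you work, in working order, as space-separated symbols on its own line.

Rows as worked:
K O K P K K P K O K P K
P P P K K O O P P P K K
P K P O K P / P K P O K

Derivation:
Row 2: chart row 2, WS - tiled (columns 1-12): P K P O P K P P K P O P; work from column 12 back to 1 with K<->P swapped.
Row 3: chart row 3, RS - tile across columns 1-12 and work as-is.
Row 4: chart row 4, WS - tiled (columns 1-12): P O K P K / K P O K P K; work from column 12 back to 1 with K<->P swapped.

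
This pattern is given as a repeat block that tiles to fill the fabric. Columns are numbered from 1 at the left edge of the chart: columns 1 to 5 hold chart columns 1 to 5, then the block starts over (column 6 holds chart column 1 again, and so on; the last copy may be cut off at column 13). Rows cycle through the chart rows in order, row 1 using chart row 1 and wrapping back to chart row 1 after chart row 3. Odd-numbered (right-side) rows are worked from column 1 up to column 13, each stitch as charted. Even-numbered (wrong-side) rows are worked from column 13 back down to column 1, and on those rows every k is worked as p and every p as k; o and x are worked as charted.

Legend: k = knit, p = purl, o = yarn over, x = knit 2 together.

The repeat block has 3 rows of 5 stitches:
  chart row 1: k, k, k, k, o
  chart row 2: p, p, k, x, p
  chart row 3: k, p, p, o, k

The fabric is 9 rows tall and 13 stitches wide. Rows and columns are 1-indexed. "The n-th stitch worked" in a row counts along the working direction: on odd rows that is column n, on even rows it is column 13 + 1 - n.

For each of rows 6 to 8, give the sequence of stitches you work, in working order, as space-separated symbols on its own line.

Rows as worked:
k k p p o k k p p o k k p
k k k k o k k k k o k k k
p k k k x p k k k x p k k

Derivation:
Row 6: chart row 3, WS - tiled (columns 1-13): k p p o k k p p o k k p p; work from column 13 back to 1 with k<->p swapped.
Row 7: chart row 1, RS - tile across columns 1-13 and work as-is.
Row 8: chart row 2, WS - tiled (columns 1-13): p p k x p p p k x p p p k; work from column 13 back to 1 with k<->p swapped.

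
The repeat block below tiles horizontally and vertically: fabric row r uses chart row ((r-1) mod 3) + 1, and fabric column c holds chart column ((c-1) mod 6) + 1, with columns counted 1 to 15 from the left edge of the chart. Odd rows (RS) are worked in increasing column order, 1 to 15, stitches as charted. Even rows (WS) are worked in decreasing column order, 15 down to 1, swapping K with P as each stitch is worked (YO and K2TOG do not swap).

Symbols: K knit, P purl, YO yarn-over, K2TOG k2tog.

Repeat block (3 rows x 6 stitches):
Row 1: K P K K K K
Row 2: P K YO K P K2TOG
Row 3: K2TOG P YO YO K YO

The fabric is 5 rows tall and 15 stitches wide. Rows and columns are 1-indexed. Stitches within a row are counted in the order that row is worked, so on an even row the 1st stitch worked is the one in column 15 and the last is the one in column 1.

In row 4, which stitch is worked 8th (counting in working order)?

For row 4: chart row = ((4-1) mod 3) + 1 = 1; this is a WS (even) row.
Chart row 1 tiled across columns 1-15: K P K K K K K P K K K K K P K
Wrong side: read the tiled row from column 15 down to 1 and exchange K with P (leave YO, K2TOG).
Row 4 as worked: P K P P P P P K P P P P P K P
Counting 8 along the worked row gives K.

Result:
K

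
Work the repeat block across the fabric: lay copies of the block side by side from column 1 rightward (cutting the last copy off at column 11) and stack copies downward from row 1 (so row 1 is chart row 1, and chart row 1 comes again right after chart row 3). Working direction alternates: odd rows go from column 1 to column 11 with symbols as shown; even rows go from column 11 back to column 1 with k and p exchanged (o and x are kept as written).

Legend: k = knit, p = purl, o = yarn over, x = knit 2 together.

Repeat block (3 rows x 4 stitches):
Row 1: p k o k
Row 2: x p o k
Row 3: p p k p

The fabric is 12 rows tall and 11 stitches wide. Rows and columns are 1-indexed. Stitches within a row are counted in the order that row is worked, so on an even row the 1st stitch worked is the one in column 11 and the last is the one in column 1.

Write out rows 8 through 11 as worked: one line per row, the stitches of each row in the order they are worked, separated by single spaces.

Rows as worked:
o k x p o k x p o k x
p p k p p p k p p p k
o p k p o p k p o p k
x p o k x p o k x p o

Derivation:
Row 8: chart row 2, WS - tiled (columns 1-11): x p o k x p o k x p o; work from column 11 back to 1 with k<->p swapped.
Row 9: chart row 3, RS - tile across columns 1-11 and work as-is.
Row 10: chart row 1, WS - tiled (columns 1-11): p k o k p k o k p k o; work from column 11 back to 1 with k<->p swapped.
Row 11: chart row 2, RS - tile across columns 1-11 and work as-is.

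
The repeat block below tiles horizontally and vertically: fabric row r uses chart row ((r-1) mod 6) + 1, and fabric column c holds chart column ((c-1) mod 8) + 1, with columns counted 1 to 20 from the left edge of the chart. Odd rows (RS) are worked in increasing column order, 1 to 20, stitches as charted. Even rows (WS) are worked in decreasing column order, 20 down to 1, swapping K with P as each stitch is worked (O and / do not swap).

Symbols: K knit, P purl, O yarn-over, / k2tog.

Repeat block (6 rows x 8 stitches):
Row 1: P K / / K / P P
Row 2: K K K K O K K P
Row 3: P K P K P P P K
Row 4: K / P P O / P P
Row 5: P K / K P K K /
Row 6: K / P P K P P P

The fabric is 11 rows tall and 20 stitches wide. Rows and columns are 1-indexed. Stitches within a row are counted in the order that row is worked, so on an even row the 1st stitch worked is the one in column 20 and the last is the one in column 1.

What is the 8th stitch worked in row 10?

For row 10: chart row = ((10-1) mod 6) + 1 = 4; this is a WS (even) row.
Chart row 4 tiled across columns 1-20: K / P P O / P P K / P P O / P P K / P P
Wrong side: read the tiled row from column 20 down to 1 and exchange K with P (leave O, /).
Row 10 as worked: K K / P K K / O K K / P K K / O K K / P
Stitch 8 in working order -> O

Result:
O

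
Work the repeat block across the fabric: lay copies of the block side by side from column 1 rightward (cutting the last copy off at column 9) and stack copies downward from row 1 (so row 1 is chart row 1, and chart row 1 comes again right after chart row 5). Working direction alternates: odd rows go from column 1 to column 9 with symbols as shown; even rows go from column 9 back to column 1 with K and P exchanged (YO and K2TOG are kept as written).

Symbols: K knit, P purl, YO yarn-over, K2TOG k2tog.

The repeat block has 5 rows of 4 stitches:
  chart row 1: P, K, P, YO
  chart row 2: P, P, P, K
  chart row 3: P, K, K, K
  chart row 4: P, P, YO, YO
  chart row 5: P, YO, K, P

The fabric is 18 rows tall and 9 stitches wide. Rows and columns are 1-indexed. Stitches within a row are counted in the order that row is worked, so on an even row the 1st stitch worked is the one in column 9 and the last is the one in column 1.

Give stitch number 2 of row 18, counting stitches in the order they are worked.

Result:
P

Derivation:
Row 18 uses chart row ((18-1) mod 5)+1 = 3. Row 18 is even, so WS.
Chart row 3 tiled across columns 1-9: P K K K P K K K P
WS row: flip the tiled sequence (start at column 9) and apply K<->P; YO and K2TOG stay.
Row 18 as worked: K P P P K P P P K
Stitch 2 in working order -> P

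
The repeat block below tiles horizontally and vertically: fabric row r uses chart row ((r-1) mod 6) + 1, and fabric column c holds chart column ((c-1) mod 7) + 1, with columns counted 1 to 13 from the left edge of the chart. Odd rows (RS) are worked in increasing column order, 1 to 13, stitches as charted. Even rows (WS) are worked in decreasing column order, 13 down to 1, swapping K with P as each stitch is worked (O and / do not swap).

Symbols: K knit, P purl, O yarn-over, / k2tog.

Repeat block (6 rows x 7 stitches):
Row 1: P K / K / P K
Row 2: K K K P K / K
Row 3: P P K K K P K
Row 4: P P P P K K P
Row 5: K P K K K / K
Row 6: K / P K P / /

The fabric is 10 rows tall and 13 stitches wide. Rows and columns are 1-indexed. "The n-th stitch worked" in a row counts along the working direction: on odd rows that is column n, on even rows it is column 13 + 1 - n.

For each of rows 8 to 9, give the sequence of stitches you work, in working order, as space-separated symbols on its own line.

Row 8: chart row 2, WS - tiled (columns 1-13): K K K P K / K K K K P K /; work from column 13 back to 1 with K<->P swapped.
Row 9: chart row 3, RS - tile across columns 1-13 and work as-is.

Result:
/ P K P P P P / P K P P P
P P K K K P K P P K K K P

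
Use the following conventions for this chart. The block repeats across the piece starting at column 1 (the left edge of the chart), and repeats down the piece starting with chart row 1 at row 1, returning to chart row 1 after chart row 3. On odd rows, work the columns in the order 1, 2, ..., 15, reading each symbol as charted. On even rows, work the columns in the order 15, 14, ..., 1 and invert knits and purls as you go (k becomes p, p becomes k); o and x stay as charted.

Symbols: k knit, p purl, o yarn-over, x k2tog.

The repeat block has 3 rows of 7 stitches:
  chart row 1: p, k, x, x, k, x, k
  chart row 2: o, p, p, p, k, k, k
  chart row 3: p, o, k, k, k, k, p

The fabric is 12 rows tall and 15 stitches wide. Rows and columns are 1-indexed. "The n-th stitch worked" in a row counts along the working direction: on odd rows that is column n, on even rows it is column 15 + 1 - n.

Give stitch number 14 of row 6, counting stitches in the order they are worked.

Row 6 uses chart row ((6-1) mod 3)+1 = 3. Row 6 is even, so WS.
Chart row 3 tiled across columns 1-15: p o k k k k p p o k k k k p p
Wrong side: read the tiled row from column 15 down to 1 and exchange k with p (leave o, x).
Row 6 as worked: k k p p p p o k k p p p p o k
Stitch 14 in working order -> o

== STITCH ==
o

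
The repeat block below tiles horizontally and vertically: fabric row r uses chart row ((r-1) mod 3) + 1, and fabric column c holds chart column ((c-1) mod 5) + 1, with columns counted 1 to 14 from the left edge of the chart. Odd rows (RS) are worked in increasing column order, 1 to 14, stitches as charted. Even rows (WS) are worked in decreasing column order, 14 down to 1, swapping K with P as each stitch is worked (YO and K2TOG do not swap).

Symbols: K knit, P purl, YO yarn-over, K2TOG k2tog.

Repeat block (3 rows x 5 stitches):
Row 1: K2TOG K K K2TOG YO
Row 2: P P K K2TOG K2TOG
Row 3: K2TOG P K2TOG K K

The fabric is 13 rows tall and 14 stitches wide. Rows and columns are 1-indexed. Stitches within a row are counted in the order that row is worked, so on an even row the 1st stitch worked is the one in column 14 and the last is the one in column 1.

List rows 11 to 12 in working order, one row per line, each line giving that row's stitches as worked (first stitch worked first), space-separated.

Row 11: chart row 2, RS - tile across columns 1-14 and work as-is.
Row 12: chart row 3, WS - tiled (columns 1-14): K2TOG P K2TOG K K K2TOG P K2TOG K K K2TOG P K2TOG K; work from column 14 back to 1 with K<->P swapped.

== ROWS AS WORKED ==
P P K K2TOG K2TOG P P K K2TOG K2TOG P P K K2TOG
P K2TOG K K2TOG P P K2TOG K K2TOG P P K2TOG K K2TOG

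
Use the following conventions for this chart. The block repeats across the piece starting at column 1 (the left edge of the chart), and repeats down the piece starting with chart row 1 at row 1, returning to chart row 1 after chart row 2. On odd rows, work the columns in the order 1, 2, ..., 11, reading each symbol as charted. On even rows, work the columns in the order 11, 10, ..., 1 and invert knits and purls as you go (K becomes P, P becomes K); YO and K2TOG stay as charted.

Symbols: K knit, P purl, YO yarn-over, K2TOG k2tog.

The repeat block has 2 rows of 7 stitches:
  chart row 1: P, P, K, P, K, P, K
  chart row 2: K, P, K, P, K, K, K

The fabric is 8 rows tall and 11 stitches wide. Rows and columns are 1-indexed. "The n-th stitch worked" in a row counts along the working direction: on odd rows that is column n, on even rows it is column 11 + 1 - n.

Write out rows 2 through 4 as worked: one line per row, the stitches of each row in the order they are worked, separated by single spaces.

Row 2: chart row 2, WS - tiled (columns 1-11): K P K P K K K K P K P; work from column 11 back to 1 with K<->P swapped.
Row 3: chart row 1, RS - tile across columns 1-11 and work as-is.
Row 4: chart row 2, WS - tiled (columns 1-11): K P K P K K K K P K P; work from column 11 back to 1 with K<->P swapped.

Result:
K P K P P P P K P K P
P P K P K P K P P K P
K P K P P P P K P K P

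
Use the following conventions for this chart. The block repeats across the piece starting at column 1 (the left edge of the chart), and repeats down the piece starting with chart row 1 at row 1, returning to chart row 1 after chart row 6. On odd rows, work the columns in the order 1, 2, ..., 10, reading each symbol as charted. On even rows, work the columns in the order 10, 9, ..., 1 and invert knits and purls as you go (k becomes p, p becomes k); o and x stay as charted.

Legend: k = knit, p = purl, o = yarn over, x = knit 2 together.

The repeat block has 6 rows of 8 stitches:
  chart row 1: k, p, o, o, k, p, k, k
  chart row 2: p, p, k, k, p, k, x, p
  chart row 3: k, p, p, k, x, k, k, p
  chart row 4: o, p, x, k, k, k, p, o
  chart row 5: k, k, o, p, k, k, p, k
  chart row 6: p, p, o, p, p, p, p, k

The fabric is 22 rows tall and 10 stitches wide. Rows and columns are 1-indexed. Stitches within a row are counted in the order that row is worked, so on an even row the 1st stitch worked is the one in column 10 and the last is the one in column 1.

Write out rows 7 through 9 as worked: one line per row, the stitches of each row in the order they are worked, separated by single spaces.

Rows as worked:
k p o o k p k k k p
k k k x p k p p k k
k p p k x k k p k p

Derivation:
Row 7: chart row 1, RS - tile across columns 1-10 and work as-is.
Row 8: chart row 2, WS - tiled (columns 1-10): p p k k p k x p p p; work from column 10 back to 1 with k<->p swapped.
Row 9: chart row 3, RS - tile across columns 1-10 and work as-is.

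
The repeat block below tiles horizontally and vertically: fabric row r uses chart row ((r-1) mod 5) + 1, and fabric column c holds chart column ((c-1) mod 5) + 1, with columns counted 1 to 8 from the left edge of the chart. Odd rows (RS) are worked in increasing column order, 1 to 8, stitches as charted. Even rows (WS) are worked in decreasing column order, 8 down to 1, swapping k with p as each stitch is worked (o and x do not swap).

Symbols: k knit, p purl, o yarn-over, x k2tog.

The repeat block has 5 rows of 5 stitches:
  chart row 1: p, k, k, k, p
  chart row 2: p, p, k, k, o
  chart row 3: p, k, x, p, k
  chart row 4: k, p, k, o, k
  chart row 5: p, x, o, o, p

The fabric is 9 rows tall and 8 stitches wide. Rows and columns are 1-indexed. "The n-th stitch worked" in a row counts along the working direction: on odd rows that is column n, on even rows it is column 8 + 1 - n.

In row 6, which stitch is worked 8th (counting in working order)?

Stitch:
k

Derivation:
For row 6: chart row = ((6-1) mod 5) + 1 = 1; this is a WS (even) row.
Chart row 1 tiled across columns 1-8: p k k k p p k k
WS row: flip the tiled sequence (start at column 8) and apply k<->p; o and x stay.
Row 6 as worked: p p k k p p p k
Stitch 8 in working order -> k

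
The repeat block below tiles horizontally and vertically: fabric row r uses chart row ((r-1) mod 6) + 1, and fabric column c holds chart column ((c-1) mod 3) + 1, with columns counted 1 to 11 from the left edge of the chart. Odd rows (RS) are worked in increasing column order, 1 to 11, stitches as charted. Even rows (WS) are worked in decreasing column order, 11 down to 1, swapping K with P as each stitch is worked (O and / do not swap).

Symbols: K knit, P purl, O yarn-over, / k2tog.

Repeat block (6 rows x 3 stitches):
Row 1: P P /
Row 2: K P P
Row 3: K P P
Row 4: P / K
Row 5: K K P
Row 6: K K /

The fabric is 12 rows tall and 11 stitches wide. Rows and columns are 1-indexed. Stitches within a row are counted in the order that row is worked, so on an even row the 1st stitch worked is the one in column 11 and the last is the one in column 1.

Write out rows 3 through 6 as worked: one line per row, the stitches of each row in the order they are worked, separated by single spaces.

Rows as worked:
K P P K P P K P P K P
/ K P / K P / K P / K
K K P K K P K K P K K
P P / P P / P P / P P

Derivation:
Row 3: chart row 3, RS - tile across columns 1-11 and work as-is.
Row 4: chart row 4, WS - tiled (columns 1-11): P / K P / K P / K P /; work from column 11 back to 1 with K<->P swapped.
Row 5: chart row 5, RS - tile across columns 1-11 and work as-is.
Row 6: chart row 6, WS - tiled (columns 1-11): K K / K K / K K / K K; work from column 11 back to 1 with K<->P swapped.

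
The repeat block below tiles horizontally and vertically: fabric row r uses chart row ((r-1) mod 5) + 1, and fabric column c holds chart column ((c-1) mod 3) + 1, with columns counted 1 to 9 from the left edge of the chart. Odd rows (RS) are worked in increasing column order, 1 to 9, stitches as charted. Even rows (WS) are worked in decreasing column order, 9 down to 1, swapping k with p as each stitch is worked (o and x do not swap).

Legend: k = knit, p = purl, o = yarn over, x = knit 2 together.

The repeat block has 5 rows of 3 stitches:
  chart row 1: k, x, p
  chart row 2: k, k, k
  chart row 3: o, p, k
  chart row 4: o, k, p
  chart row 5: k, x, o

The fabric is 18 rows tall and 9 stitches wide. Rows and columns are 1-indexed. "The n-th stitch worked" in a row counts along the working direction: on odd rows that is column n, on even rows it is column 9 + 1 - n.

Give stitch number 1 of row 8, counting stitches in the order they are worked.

Result:
p

Derivation:
Row 8 uses chart row ((8-1) mod 5)+1 = 3. Row 8 is even, so WS.
Chart row 3 tiled across columns 1-9: o p k o p k o p k
Wrong side: read the tiled row from column 9 down to 1 and exchange k with p (leave o, x).
Row 8 as worked: p k o p k o p k o
The 1st stitch worked is p.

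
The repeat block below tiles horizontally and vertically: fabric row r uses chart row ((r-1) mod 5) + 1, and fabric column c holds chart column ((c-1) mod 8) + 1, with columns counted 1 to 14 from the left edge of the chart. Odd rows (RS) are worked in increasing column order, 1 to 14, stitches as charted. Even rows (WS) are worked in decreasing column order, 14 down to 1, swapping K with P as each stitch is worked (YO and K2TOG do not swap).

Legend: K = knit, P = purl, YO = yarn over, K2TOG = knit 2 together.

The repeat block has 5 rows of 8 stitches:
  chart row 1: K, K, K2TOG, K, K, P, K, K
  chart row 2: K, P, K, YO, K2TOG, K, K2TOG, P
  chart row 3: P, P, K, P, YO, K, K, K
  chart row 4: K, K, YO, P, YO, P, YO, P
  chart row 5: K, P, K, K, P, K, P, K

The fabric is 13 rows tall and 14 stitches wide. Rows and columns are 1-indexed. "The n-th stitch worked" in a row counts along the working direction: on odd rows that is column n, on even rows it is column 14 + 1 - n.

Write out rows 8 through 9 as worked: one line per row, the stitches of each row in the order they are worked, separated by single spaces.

== ROWS AS WORKED ==
P YO K P K K P P P YO K P K K
K K YO P YO P YO P K K YO P YO P

Derivation:
Row 8: chart row 3, WS - tiled (columns 1-14): P P K P YO K K K P P K P YO K; work from column 14 back to 1 with K<->P swapped.
Row 9: chart row 4, RS - tile across columns 1-14 and work as-is.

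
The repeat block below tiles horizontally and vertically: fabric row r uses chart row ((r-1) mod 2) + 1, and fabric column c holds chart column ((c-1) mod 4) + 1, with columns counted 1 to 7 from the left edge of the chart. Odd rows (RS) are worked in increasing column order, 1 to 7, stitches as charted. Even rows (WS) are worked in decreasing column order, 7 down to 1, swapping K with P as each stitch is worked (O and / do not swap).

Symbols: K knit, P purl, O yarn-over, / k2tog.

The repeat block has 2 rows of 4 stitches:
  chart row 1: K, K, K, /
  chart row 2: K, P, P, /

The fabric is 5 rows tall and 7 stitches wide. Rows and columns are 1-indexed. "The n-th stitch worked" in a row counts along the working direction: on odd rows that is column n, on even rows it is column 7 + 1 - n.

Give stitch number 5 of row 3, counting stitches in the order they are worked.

== STITCH ==
K

Derivation:
For row 3: chart row = ((3-1) mod 2) + 1 = 1; this is a RS (odd) row.
Chart row 1 tiled across columns 1-7: K K K / K K K
RS: work column 1 to column 7, symbols as charted — the tiled row is the row as worked.
The 5th stitch worked is K.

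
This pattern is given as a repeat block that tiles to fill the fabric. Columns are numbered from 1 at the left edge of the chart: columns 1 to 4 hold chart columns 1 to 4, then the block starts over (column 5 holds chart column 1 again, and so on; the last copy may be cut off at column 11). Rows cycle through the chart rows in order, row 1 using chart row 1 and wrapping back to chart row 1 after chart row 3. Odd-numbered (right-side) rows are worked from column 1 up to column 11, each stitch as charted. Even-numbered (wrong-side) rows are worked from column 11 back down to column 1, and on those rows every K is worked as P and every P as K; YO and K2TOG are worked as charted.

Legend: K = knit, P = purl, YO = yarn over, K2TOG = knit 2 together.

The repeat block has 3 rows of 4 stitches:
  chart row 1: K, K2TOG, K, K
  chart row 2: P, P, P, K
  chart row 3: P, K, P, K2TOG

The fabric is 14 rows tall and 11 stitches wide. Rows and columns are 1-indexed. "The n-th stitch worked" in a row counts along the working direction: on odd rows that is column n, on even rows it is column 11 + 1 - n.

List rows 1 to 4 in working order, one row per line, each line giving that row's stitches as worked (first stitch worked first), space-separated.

Result:
K K2TOG K K K K2TOG K K K K2TOG K
K K K P K K K P K K K
P K P K2TOG P K P K2TOG P K P
P K2TOG P P P K2TOG P P P K2TOG P

Derivation:
Row 1: chart row 1, RS - tile across columns 1-11 and work as-is.
Row 2: chart row 2, WS - tiled (columns 1-11): P P P K P P P K P P P; work from column 11 back to 1 with K<->P swapped.
Row 3: chart row 3, RS - tile across columns 1-11 and work as-is.
Row 4: chart row 1, WS - tiled (columns 1-11): K K2TOG K K K K2TOG K K K K2TOG K; work from column 11 back to 1 with K<->P swapped.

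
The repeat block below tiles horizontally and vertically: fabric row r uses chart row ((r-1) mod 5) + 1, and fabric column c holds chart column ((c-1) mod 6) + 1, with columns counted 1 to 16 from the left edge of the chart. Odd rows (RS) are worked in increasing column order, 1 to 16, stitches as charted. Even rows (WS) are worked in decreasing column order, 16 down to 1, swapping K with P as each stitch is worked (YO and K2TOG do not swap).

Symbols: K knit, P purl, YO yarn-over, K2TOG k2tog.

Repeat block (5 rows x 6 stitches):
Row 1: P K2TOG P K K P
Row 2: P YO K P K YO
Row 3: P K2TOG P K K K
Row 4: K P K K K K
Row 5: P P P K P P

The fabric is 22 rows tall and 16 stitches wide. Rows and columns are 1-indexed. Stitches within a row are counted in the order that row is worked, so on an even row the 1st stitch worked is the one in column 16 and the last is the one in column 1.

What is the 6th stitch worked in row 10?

Row 10: (10-1) mod 5 = 4, so use chart row 5. Even row -> WS.
Chart row 5 tiled across columns 1-16: P P P K P P P P P K P P P P P K
WS row: flip the tiled sequence (start at column 16) and apply K<->P; YO and K2TOG stay.
Row 10 as worked: P K K K K K P K K K K K P K K K
The 6th stitch worked is K.

== STITCH ==
K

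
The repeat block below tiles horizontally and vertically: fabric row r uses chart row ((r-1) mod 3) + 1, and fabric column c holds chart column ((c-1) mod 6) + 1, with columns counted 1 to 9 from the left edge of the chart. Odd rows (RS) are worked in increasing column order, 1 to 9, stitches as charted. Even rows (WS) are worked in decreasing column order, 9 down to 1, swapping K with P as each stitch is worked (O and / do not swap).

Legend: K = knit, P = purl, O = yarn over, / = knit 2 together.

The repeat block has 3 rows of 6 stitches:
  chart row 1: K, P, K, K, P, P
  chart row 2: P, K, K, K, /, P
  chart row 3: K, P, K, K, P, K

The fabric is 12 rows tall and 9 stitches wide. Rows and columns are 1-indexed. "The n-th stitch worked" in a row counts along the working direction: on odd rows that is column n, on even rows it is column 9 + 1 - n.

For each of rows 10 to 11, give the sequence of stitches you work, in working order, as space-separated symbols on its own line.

Row 10: chart row 1, WS - tiled (columns 1-9): K P K K P P K P K; work from column 9 back to 1 with K<->P swapped.
Row 11: chart row 2, RS - tile across columns 1-9 and work as-is.

Rows as worked:
P K P K K P P K P
P K K K / P P K K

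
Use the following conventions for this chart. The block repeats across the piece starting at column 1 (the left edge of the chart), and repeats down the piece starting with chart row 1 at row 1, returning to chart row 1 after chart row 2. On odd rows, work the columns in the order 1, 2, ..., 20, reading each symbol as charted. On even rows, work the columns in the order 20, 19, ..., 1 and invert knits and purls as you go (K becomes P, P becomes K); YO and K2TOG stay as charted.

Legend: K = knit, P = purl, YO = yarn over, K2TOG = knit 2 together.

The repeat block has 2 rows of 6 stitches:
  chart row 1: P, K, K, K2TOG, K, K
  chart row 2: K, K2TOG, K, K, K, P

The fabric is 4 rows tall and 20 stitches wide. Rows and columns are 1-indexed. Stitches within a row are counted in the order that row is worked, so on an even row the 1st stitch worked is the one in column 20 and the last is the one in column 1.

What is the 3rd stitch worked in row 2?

Row 2 uses chart row ((2-1) mod 2)+1 = 2. Row 2 is even, so WS.
Chart row 2 tiled across columns 1-20: K K2TOG K K K P K K2TOG K K K P K K2TOG K K K P K K2TOG
WS row: flip the tiled sequence (start at column 20) and apply K<->P; YO and K2TOG stay.
Row 2 as worked: K2TOG P K P P P K2TOG P K P P P K2TOG P K P P P K2TOG P
Stitch 3 in working order -> K

Result:
K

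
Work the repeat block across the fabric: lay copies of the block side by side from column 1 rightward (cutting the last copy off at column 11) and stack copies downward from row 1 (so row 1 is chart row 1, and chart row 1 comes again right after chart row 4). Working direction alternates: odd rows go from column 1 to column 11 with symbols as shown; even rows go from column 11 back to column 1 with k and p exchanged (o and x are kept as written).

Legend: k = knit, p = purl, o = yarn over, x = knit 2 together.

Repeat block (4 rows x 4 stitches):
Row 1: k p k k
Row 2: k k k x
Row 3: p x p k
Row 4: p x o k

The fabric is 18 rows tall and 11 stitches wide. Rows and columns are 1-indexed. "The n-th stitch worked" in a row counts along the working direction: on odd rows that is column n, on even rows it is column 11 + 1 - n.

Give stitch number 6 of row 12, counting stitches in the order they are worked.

Result:
x

Derivation:
Row 12 uses chart row ((12-1) mod 4)+1 = 4. Row 12 is even, so WS.
Chart row 4 tiled across columns 1-11: p x o k p x o k p x o
Wrong side: read the tiled row from column 11 down to 1 and exchange k with p (leave o, x).
Row 12 as worked: o x k p o x k p o x k
Counting 6 along the worked row gives x.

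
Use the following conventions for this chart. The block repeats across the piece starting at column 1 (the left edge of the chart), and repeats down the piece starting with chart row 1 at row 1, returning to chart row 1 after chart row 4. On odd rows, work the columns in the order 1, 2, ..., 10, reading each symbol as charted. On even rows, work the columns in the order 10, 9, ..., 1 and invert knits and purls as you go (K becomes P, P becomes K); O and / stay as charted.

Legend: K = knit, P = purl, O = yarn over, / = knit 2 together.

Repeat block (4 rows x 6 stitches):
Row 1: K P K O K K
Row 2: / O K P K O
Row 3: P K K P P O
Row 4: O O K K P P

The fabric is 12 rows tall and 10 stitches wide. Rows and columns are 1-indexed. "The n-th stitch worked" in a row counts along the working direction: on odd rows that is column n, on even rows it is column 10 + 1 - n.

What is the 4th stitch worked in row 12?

Row 12: (12-1) mod 4 = 3, so use chart row 4. Even row -> WS.
Chart row 4 tiled across columns 1-10: O O K K P P O O K K
Wrong side: read the tiled row from column 10 down to 1 and exchange K with P (leave O, /).
Row 12 as worked: P P O O K K P P O O
The 4th stitch worked is O.

Result:
O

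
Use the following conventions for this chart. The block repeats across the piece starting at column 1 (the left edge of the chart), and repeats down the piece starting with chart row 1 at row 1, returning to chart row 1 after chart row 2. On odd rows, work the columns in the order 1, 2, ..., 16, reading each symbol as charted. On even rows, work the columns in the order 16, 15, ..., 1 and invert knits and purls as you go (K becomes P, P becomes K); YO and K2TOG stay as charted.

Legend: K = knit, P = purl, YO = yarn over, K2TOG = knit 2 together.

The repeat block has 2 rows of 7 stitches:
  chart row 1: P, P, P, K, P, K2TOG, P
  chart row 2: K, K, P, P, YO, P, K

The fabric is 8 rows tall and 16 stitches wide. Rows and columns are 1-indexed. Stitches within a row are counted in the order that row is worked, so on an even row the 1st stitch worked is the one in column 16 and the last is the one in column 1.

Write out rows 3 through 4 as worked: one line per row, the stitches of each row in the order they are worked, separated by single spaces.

== ROWS AS WORKED ==
P P P K P K2TOG P P P P K P K2TOG P P P
P P P K YO K K P P P K YO K K P P

Derivation:
Row 3: chart row 1, RS - tile across columns 1-16 and work as-is.
Row 4: chart row 2, WS - tiled (columns 1-16): K K P P YO P K K K P P YO P K K K; work from column 16 back to 1 with K<->P swapped.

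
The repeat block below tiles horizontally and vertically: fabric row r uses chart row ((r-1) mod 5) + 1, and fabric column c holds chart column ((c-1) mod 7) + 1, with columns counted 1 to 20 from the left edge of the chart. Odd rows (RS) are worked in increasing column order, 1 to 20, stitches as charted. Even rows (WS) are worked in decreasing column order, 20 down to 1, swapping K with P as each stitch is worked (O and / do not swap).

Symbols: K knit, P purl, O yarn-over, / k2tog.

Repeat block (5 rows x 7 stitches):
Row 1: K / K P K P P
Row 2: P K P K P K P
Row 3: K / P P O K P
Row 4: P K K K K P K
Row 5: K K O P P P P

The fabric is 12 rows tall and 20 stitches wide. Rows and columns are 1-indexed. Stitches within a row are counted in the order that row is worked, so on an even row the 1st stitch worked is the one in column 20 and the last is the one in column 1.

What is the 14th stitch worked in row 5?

Row 5 uses chart row ((5-1) mod 5)+1 = 5. Row 5 is odd, so RS.
Chart row 5 tiled across columns 1-20: K K O P P P P K K O P P P P K K O P P P
RS row: no reversal, no swap; stitch n worked = column n.
The 14th stitch worked is P.

Stitch:
P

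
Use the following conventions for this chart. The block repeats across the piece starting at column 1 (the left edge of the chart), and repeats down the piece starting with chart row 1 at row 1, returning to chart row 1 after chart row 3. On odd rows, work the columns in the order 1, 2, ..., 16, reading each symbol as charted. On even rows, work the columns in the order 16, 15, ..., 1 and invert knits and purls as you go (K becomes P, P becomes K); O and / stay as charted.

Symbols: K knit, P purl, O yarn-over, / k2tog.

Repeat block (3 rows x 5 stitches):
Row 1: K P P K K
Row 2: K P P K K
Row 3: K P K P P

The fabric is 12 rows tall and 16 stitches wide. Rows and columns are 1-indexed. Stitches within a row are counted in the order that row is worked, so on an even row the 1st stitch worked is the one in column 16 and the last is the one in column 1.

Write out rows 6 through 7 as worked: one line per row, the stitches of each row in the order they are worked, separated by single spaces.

Row 6: chart row 3, WS - tiled (columns 1-16): K P K P P K P K P P K P K P P K; work from column 16 back to 1 with K<->P swapped.
Row 7: chart row 1, RS - tile across columns 1-16 and work as-is.

== ROWS AS WORKED ==
P K K P K P K K P K P K K P K P
K P P K K K P P K K K P P K K K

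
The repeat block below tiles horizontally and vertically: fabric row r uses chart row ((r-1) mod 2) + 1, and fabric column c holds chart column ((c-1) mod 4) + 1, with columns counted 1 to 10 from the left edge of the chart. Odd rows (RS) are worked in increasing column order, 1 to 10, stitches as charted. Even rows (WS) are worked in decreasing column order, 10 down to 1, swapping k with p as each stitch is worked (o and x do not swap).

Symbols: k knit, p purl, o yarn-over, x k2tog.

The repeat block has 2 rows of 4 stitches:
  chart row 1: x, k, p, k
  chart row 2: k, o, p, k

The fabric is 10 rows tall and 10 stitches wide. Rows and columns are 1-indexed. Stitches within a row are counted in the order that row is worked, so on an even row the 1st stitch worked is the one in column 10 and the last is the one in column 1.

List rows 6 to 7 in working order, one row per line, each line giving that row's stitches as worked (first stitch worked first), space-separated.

Result:
o p p k o p p k o p
x k p k x k p k x k

Derivation:
Row 6: chart row 2, WS - tiled (columns 1-10): k o p k k o p k k o; work from column 10 back to 1 with k<->p swapped.
Row 7: chart row 1, RS - tile across columns 1-10 and work as-is.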